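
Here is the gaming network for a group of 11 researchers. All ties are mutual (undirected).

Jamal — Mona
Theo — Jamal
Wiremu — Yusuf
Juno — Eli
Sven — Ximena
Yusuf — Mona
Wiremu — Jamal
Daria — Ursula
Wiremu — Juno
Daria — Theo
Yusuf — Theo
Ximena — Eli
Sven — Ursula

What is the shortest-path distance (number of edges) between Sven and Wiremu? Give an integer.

One shortest route is Sven – Ximena – Eli – Juno – Wiremu, which uses 4 edges, and at distance 3 from Sven we only reach {Juno, Theo}, which does not include Wiremu. So d(Sven,Wiremu) = 4.

4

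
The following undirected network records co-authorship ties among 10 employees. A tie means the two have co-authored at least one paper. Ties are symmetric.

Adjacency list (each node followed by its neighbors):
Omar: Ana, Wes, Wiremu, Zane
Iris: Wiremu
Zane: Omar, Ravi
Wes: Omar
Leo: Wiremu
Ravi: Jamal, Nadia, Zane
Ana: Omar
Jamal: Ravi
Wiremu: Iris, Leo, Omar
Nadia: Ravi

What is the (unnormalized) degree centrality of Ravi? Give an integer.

Ravi is directly tied to Jamal, Nadia, and Zane. That is 3 neighbors, so the degree of Ravi is 3.

3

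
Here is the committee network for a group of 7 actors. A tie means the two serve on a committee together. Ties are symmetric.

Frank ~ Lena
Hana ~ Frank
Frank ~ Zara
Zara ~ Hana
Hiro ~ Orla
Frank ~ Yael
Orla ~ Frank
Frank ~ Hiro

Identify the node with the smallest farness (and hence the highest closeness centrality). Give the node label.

Frank

Farness (sum of distances to all others) for each node — Frank:6, Hana:10, Hiro:10, Lena:11, Orla:10, Yael:11, Zara:10.
The smallest farness is 6, for Frank, so Frank has the highest closeness.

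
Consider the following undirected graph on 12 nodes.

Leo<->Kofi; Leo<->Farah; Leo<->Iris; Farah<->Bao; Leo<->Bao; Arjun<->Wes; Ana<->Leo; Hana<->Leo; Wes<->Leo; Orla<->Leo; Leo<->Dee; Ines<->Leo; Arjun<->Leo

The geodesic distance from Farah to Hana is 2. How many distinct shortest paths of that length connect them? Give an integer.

The shortest distance is 2, and the only length-2 path is Farah–Leo–Hana. So there is exactly 1 shortest path.

1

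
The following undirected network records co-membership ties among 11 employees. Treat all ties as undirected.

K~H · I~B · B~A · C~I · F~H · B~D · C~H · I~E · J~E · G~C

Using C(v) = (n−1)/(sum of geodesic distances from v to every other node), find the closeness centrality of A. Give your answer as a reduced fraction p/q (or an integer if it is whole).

10/33

Distances from A: B:1, C:3, D:2, E:3, F:5, G:4, H:4, I:2, J:4, K:5. Sum = 33.
n = 11, so closeness = 10/33.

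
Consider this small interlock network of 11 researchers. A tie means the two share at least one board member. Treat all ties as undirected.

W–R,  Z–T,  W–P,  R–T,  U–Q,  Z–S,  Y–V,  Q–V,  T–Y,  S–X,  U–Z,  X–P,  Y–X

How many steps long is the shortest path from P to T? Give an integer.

3

One shortest route is P – W – R – T, which uses 3 edges, and at distance 2 from P we only reach {R, S, Y}, which does not include T. So d(P,T) = 3.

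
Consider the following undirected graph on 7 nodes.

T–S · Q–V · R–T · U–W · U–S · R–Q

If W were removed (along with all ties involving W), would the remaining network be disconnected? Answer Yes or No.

No

Even without W, every remaining node can still reach every other (the residual graph is connected), so W is not a cut vertex.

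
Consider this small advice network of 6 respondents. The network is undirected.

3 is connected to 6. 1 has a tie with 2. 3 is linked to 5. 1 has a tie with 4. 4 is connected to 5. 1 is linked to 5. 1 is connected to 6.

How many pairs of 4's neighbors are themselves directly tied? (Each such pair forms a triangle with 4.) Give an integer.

1

4's neighbors: 1 and 5.
Neighbor pairs that are themselves tied: 4–1–5. Each forms one triangle with 4, for 1 in total.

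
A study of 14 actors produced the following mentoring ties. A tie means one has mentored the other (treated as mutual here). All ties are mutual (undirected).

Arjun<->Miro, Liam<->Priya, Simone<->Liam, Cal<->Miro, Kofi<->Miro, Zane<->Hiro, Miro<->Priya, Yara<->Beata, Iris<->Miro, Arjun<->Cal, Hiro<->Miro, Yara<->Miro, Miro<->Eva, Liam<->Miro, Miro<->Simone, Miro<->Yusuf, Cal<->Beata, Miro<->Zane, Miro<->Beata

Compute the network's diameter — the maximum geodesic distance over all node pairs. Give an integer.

Eccentricity of each node (its greatest distance to any other): Arjun:2, Beata:2, Cal:2, Eva:2, Hiro:2, Iris:2, Kofi:2, Liam:2, Miro:1, Priya:2, Simone:2, Yara:2, Yusuf:2, Zane:2.
The maximum eccentricity is 2, realized for instance by the pair Hiro–Iris via Hiro – Miro – Iris. So the diameter is 2.

2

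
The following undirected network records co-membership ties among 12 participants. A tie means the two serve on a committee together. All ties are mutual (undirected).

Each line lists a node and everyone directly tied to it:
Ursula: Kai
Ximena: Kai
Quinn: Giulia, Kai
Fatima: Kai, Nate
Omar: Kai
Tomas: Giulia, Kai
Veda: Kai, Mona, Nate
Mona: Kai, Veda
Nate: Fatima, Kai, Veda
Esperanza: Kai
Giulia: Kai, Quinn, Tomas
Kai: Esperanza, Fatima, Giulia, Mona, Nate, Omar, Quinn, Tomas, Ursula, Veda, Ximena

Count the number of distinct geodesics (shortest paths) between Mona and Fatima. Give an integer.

1

The shortest distance is 2, and the only length-2 path is Mona–Kai–Fatima. So there is exactly 1 shortest path.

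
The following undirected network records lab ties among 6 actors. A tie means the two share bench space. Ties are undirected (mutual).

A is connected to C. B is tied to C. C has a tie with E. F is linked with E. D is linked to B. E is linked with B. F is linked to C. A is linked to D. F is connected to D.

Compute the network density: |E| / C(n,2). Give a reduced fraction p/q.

3/5

There are 9 edges and 6 nodes, so the maximum possible is C(6,2) = 15.
Density = 9/15 = 3/5.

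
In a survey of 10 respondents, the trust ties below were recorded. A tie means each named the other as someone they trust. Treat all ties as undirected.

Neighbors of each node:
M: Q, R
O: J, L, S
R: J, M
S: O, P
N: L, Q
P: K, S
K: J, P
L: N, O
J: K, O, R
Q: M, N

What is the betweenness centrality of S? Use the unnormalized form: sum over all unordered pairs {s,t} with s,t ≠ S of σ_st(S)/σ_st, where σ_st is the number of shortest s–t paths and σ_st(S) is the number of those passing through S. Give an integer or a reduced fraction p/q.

Pairs whose geodesics pass through S — P–Q: 1/2; P–N: 1; P–L: 1; P–O: 1.
All other pairs contribute 0.
Summing the contributions gives betweenness(S) = 7/2.

7/2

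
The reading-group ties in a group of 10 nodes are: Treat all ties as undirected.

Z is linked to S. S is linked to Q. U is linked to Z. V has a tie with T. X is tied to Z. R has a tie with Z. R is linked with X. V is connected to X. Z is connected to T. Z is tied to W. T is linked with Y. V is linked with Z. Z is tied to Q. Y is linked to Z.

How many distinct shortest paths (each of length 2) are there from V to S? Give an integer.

1

The shortest distance is 2, and the only length-2 path is V–Z–S. So there is exactly 1 shortest path.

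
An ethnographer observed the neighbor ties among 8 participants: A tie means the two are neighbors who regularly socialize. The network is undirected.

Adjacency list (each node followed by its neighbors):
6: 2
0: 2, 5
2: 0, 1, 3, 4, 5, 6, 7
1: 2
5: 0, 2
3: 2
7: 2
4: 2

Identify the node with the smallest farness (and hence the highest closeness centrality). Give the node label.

2

Farness (sum of distances to all others) for each node — 0:12, 1:13, 2:7, 3:13, 4:13, 5:12, 6:13, 7:13.
The smallest farness is 7, for 2, so 2 has the highest closeness.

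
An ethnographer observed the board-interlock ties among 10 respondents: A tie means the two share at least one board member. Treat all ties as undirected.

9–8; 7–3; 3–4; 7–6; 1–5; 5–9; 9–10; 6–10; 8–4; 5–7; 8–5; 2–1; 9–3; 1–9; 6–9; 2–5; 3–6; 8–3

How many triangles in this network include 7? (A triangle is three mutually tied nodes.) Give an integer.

7's neighbors: 3, 5, and 6.
Neighbor pairs that are themselves tied: 7–3–6. Each forms one triangle with 7, for 1 in total.

1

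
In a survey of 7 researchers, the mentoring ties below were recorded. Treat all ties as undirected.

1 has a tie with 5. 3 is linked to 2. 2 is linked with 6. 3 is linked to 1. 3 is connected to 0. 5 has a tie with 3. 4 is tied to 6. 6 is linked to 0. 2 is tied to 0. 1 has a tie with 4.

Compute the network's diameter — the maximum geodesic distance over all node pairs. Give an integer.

Eccentricity of each node (its greatest distance to any other): 0:2, 1:2, 2:2, 3:2, 4:2, 5:3, 6:3.
The maximum eccentricity is 3, realized for instance by the pair 5–6 via 5 – 3 – 2 – 6. So the diameter is 3.

3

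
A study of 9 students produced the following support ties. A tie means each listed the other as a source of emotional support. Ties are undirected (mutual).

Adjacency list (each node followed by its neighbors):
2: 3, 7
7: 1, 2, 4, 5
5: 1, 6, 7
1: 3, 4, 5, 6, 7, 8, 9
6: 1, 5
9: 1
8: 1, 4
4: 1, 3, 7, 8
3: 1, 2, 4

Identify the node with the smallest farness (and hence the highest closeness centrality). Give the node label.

1

Farness (sum of distances to all others) for each node — 1:9, 2:17, 3:13, 4:12, 5:13, 6:15, 7:12, 8:15, 9:16.
The smallest farness is 9, for 1, so 1 has the highest closeness.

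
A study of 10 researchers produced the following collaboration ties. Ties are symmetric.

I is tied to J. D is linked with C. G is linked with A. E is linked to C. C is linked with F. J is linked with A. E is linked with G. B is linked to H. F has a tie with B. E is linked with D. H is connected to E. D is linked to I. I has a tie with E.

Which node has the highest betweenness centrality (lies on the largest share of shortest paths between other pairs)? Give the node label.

E

Unnormalized betweenness of each node: A:1, B:1, C:13/2, D:2, E:19, F:3/2, G:11/2, H:11/2, I:13/2, J:3/2.
E has the largest value, 19, making it the main broker — the node through which the most shortest paths run.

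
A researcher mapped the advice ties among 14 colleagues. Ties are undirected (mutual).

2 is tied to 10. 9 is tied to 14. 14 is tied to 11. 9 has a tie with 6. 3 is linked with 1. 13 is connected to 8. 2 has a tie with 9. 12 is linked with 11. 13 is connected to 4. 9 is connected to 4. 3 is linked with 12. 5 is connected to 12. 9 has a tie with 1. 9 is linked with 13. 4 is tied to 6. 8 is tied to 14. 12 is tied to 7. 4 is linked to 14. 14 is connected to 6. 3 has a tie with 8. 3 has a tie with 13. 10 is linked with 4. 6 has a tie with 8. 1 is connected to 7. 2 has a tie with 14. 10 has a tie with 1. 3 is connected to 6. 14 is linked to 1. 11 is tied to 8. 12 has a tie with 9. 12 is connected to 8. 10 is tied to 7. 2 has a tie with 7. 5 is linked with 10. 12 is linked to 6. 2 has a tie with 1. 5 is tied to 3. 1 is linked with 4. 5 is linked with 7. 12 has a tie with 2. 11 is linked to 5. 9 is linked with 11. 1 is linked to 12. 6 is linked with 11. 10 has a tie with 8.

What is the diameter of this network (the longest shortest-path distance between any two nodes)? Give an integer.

Eccentricity of each node (its greatest distance to any other): 1:2, 2:2, 3:2, 4:2, 5:2, 6:2, 7:3, 8:2, 9:2, 10:2, 11:2, 12:2, 13:3, 14:2.
The maximum eccentricity is 3, realized for instance by the pair 13–7 via 13 – 4 – 1 – 7. So the diameter is 3.

3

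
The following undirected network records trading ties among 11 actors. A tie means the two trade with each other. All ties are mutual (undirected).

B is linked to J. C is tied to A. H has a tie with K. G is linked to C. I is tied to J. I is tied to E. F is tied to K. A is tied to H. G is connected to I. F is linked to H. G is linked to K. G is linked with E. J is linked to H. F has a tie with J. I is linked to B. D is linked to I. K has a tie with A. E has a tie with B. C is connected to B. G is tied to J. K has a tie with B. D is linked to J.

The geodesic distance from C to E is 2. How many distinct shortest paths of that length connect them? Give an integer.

The shortest distance is 2. The length-2 paths are: C–G–E; C–B–E.
That gives 2 distinct shortest paths.

2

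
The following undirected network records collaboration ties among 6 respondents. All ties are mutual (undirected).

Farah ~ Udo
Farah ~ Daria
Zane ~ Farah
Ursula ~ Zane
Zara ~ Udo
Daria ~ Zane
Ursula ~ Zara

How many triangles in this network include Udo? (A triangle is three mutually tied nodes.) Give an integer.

0

Udo's neighbors are Farah and Zara, but none of them are tied to each other, so no triangle contains Udo.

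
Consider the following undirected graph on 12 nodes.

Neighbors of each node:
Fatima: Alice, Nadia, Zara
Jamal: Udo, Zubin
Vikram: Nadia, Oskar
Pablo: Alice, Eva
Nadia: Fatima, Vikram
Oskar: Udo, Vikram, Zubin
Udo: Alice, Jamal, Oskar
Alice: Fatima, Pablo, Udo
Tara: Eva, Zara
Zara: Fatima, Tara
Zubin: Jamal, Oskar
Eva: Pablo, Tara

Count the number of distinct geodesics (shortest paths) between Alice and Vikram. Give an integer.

The shortest distance is 3. The length-3 paths are: Alice–Udo–Oskar–Vikram; Alice–Fatima–Nadia–Vikram.
That gives 2 distinct shortest paths.

2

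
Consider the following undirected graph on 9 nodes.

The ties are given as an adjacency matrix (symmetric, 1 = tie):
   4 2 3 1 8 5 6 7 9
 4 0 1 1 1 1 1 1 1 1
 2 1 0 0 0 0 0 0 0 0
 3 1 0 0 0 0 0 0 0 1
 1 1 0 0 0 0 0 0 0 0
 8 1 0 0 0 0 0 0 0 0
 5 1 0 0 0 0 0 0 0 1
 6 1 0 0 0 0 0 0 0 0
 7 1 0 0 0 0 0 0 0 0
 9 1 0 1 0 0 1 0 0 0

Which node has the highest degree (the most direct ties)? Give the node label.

Degrees — 1:1, 2:1, 3:2, 4:8, 5:2, 6:1, 7:1, 8:1, 9:3.
The maximum is 8, attained only by 4.

4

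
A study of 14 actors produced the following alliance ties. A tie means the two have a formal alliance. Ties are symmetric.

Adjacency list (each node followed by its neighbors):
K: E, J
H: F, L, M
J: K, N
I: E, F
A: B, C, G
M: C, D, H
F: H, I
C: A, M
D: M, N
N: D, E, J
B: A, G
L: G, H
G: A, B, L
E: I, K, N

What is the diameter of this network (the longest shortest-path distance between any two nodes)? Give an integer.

7

Eccentricity of each node (its greatest distance to any other): A:6, B:7, C:5, D:4, E:6, F:4, G:6, H:4, I:5, J:6, K:7, L:5, M:4, N:5.
The maximum eccentricity is 7, realized for instance by the pair B–K via B – G – L – H – F – I – E – K. So the diameter is 7.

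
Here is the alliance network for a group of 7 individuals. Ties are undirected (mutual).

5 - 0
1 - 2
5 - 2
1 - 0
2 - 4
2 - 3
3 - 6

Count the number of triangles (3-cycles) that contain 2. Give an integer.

2's neighbors are 1, 3, 4, and 5, but none of them are tied to each other, so no triangle contains 2.

0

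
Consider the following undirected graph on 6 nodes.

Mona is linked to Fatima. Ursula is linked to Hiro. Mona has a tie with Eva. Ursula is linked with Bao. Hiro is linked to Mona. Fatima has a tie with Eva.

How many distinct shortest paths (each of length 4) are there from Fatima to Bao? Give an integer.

The shortest distance is 4, and the only length-4 path is Fatima–Mona–Hiro–Ursula–Bao. So there is exactly 1 shortest path.

1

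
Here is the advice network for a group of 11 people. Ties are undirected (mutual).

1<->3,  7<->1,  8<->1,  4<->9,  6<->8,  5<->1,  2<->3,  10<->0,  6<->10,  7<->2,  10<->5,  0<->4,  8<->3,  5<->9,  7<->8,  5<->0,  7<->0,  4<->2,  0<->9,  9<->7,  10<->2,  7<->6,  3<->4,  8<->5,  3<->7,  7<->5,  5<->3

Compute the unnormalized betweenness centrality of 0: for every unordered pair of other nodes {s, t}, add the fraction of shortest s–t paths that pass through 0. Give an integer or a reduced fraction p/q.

Pairs whose geodesics pass through 0 — 10–9: 1/2; 10–7: 1/4; 10–4: 1/2; 5–4: 1/3; 7–4: 1/4; 6–4: 2/7.
All other pairs contribute 0.
Summing the contributions gives betweenness(0) = 89/42.

89/42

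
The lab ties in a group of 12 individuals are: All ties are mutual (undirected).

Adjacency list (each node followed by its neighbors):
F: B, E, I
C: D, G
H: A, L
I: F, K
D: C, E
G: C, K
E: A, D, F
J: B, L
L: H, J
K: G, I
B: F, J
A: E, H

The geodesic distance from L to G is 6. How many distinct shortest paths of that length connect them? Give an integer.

2

The shortest distance is 6. The length-6 paths are: L–H–A–E–D–C–G; L–J–B–F–I–K–G.
That gives 2 distinct shortest paths.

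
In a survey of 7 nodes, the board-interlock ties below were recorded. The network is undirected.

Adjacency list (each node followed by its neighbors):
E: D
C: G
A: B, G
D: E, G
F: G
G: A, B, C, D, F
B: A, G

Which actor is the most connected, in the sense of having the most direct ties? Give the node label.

G

Degrees — A:2, B:2, C:1, D:2, E:1, F:1, G:5.
The maximum is 5, attained only by G.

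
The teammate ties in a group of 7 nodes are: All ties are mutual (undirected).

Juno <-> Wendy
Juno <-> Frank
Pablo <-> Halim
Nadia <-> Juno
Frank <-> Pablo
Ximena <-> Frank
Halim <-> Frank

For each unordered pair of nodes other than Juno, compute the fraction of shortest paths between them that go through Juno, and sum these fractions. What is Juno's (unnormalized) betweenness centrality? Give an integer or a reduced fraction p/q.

9

Pairs whose geodesics pass through Juno — Nadia–Wendy: 1; Nadia–Frank: 1; Nadia–Halim: 1; Nadia–Pablo: 1; Nadia–Ximena: 1; Wendy–Frank: 1; Wendy–Halim: 1; Wendy–Pablo: 1; Wendy–Ximena: 1.
All other pairs contribute 0.
Summing the contributions gives betweenness(Juno) = 9.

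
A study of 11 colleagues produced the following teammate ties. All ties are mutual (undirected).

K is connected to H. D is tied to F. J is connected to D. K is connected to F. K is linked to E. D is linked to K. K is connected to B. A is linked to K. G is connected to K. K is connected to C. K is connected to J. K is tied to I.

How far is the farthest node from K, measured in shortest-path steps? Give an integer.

1

Distances from K: A:1, B:1, C:1, D:1, E:1, F:1, G:1, H:1, I:1, J:1.
The largest is 1 (to H, F, C, G, B, E, I, J, A, and D), so the eccentricity of K is 1.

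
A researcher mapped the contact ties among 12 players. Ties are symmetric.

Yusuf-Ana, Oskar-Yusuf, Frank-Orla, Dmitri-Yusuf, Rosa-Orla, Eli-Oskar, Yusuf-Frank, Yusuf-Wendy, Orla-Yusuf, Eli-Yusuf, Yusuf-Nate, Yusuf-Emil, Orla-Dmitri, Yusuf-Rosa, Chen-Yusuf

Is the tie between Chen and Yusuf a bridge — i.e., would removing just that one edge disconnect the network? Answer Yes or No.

Yes

Without the Chen–Yusuf edge there is no alternate route between Chen and Yusuf, so the network disconnects. It is a bridge.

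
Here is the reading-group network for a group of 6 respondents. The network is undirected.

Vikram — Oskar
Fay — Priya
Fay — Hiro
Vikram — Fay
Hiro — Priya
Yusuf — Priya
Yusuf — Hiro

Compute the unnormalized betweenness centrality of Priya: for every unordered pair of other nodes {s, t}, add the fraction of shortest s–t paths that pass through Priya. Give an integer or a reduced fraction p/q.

Pairs whose geodesics pass through Priya — Yusuf–Oskar: 1/2; Yusuf–Vikram: 1/2; Yusuf–Fay: 1/2.
All other pairs contribute 0.
Summing the contributions gives betweenness(Priya) = 3/2.

3/2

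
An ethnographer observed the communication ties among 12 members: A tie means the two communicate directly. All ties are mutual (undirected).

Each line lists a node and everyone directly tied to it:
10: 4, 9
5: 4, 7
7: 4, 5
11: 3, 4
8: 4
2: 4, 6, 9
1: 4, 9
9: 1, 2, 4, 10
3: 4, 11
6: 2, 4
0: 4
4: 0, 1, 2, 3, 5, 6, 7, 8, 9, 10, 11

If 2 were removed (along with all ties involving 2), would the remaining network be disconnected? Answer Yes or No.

Even without 2, every remaining node can still reach every other (the residual graph is connected), so 2 is not a cut vertex.

No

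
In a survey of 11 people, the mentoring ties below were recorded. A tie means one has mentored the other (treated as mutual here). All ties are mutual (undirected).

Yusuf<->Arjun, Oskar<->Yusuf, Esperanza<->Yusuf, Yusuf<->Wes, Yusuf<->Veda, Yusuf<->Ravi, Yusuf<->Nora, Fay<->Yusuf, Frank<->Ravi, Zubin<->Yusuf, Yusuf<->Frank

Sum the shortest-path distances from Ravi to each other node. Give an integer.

Distances from Ravi: Arjun:2, Esperanza:2, Fay:2, Frank:1, Nora:2, Oskar:2, Veda:2, Wes:2, Yusuf:1, Zubin:2.
Sum = 2 + 2 + 2 + 1 + 2 + 2 + 2 + 2 + 1 + 2 = 18.

18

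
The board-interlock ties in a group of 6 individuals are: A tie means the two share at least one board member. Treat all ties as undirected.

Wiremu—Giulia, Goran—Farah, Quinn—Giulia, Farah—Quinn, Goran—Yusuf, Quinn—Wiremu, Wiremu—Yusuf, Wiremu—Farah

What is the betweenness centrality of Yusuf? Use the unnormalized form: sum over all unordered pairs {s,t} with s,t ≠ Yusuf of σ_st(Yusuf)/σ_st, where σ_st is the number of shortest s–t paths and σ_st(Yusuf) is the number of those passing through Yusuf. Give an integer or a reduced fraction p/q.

Pairs whose geodesics pass through Yusuf — Wiremu–Goran: 1/2; Giulia–Goran: 1/3.
All other pairs contribute 0.
Summing the contributions gives betweenness(Yusuf) = 5/6.

5/6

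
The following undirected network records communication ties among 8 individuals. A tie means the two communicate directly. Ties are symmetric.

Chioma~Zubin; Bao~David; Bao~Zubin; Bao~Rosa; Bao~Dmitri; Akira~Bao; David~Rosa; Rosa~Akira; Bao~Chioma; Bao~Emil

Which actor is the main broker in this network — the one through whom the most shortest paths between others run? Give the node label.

Unnormalized betweenness of each node: Akira:0, Bao:35/2, Chioma:0, David:0, Dmitri:0, Emil:0, Rosa:1/2, Zubin:0.
Bao has the largest value, 35/2, making it the main broker — the node through which the most shortest paths run.

Bao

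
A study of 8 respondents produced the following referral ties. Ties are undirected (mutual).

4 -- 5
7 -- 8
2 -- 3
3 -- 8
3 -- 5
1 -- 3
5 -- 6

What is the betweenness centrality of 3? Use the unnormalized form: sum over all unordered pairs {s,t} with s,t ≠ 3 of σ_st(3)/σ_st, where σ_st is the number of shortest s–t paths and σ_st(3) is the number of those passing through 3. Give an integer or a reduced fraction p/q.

17

Pairs whose geodesics pass through 3 — 4–1: 1; 4–2: 1; 4–8: 1; 4–7: 1; 1–2: 1; 1–8: 1; 1–5: 1; 1–7: 1; 1–6: 1; 2–8: 1; 2–5: 1; 2–7: 1; 2–6: 1; 8–5: 1 … (+3 more pairs).
All other pairs contribute 0.
Summing the contributions gives betweenness(3) = 17.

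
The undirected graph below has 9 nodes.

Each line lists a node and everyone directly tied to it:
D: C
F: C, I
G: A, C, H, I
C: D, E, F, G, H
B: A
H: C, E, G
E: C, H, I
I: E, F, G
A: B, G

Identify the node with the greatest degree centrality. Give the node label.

C

Degrees — A:2, B:1, C:5, D:1, E:3, F:2, G:4, H:3, I:3.
The maximum is 5, attained only by C.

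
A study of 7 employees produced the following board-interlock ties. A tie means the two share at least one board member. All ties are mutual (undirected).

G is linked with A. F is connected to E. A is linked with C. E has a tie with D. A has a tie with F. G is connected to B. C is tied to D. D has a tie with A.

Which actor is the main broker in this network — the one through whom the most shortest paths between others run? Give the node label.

A

Unnormalized betweenness of each node: A:19/2, B:0, C:0, D:5/2, E:1/2, F:3/2, G:5.
A has the largest value, 19/2, making it the main broker — the node through which the most shortest paths run.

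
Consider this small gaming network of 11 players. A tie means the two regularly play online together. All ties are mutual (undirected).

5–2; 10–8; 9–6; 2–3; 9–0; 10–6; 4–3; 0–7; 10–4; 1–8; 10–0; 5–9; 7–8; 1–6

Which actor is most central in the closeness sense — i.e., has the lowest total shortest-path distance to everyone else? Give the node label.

10

Farness (sum of distances to all others) for each node — 0:20, 1:25, 2:27, 3:26, 4:22, 5:24, 6:20, 7:25, 8:23, 9:20, 10:18.
The smallest farness is 18, for 10, so 10 has the highest closeness.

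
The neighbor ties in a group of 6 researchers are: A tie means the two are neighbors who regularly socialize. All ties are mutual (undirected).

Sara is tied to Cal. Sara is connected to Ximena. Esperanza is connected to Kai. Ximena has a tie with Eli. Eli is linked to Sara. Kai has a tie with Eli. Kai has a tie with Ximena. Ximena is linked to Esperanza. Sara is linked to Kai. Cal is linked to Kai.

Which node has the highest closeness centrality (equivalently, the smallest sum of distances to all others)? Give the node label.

Kai

Farness (sum of distances to all others) for each node — Cal:8, Eli:7, Esperanza:8, Kai:5, Sara:6, Ximena:6.
The smallest farness is 5, for Kai, so Kai has the highest closeness.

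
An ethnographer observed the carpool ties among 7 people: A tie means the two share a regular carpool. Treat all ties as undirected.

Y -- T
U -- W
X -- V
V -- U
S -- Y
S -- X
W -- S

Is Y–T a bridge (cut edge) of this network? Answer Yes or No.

Yes

Without the Y–T edge there is no alternate route between Y and T, so the network disconnects. It is a bridge.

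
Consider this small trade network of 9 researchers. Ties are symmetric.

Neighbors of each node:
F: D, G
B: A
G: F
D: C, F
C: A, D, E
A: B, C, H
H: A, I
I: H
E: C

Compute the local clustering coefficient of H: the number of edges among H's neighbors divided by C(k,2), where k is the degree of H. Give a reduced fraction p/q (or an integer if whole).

0

H's neighbors: A and I (k = 2).
Possible neighbor pairs: C(2,2) = 1. Edges among them: none → e = 0.
Clustering(H) = 0/1.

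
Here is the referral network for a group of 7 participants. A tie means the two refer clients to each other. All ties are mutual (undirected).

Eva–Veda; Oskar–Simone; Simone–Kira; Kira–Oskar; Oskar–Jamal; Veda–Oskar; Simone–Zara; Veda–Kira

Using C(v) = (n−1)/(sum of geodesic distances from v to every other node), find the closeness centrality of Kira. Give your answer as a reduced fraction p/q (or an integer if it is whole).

Distances from Kira: Eva:2, Jamal:2, Oskar:1, Simone:1, Veda:1, Zara:2. Sum = 9.
n = 7, so closeness = 6/9 = 2/3.

2/3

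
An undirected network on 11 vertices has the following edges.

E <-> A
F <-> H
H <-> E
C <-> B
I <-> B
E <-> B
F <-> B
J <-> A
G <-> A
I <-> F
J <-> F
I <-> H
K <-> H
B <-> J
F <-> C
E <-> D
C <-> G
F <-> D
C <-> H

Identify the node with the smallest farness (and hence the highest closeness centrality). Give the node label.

Farness (sum of distances to all others) for each node — A:19, B:16, C:16, D:20, E:16, F:14, G:21, H:15, I:19, J:18, K:24.
The smallest farness is 14, for F, so F has the highest closeness.

F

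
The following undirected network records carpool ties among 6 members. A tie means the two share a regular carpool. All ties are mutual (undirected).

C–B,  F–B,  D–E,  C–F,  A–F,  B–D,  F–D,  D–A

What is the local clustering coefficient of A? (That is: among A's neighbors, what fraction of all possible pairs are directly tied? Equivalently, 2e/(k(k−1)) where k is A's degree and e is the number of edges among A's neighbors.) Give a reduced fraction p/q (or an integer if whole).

A's neighbors: D and F (k = 2).
Possible neighbor pairs: C(2,2) = 1. Edges among them: D–F → e = 1.
Clustering(A) = 1/1.

1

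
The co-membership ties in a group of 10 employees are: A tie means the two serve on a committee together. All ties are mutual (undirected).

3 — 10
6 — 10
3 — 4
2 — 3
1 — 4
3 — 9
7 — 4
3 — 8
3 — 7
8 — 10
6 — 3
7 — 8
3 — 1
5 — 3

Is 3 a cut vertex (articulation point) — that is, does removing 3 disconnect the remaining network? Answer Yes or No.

Yes

Removing 3 leaves {1, 4, 6, 7, 8, and 10} with no path to {9}, so the network splits into 4 components. 3 is a cut vertex.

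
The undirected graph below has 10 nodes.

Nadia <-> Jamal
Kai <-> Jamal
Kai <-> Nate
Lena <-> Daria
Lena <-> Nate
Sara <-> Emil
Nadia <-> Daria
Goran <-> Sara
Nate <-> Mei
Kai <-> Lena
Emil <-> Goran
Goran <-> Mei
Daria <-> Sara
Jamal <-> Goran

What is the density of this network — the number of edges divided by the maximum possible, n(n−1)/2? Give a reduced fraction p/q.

14/45

There are 14 edges and 10 nodes, so the maximum possible is C(10,2) = 45.
Density = 14/45.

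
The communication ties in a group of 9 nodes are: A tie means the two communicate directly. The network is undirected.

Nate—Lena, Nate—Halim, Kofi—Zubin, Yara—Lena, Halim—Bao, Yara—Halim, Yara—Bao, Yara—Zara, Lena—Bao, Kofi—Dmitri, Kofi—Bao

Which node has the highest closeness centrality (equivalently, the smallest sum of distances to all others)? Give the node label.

Bao

Farness (sum of distances to all others) for each node — Bao:12, Dmitri:22, Halim:15, Kofi:15, Lena:15, Nate:20, Yara:14, Zara:21, Zubin:22.
The smallest farness is 12, for Bao, so Bao has the highest closeness.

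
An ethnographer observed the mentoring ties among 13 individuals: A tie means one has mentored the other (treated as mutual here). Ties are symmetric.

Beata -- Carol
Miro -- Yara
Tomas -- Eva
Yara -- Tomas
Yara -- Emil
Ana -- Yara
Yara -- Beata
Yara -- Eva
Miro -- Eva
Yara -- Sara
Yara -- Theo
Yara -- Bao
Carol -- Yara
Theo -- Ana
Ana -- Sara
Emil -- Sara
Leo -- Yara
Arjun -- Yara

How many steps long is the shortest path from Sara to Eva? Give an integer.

2

One shortest route is Sara – Yara – Eva, which uses 2 edges, and Sara and Eva are not directly tied, so nothing shorter exists. So d(Sara,Eva) = 2.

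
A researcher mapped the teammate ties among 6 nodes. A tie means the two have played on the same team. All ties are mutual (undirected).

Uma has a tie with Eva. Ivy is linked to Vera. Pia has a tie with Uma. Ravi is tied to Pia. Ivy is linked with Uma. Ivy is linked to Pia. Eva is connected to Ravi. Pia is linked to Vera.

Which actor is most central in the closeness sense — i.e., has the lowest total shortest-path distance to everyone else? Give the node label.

Farness (sum of distances to all others) for each node — Eva:9, Ivy:7, Pia:6, Ravi:8, Uma:7, Vera:9.
The smallest farness is 6, for Pia, so Pia has the highest closeness.

Pia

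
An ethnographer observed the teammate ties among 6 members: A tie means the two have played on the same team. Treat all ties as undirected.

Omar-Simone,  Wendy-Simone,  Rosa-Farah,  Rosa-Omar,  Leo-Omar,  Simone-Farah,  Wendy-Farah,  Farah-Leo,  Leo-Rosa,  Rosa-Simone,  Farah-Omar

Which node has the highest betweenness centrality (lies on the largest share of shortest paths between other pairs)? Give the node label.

Farah

Unnormalized betweenness of each node: Farah:7/3, Leo:0, Omar:1/3, Rosa:1/3, Simone:1, Wendy:0.
Farah has the largest value, 7/3, making it the main broker — the node through which the most shortest paths run.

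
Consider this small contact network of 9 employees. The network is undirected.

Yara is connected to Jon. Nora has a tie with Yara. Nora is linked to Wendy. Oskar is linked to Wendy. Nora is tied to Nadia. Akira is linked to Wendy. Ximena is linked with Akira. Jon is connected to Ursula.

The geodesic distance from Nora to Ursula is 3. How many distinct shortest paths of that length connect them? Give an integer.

The shortest distance is 3, and the only length-3 path is Nora–Yara–Jon–Ursula. So there is exactly 1 shortest path.

1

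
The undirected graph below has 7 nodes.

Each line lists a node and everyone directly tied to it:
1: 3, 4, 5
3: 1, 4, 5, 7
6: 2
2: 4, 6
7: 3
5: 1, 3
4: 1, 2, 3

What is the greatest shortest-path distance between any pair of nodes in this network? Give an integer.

Eccentricity of each node (its greatest distance to any other): 1:3, 2:3, 3:3, 4:2, 5:4, 6:4, 7:4.
The maximum eccentricity is 4, realized for instance by the pair 6–7 via 6 – 2 – 4 – 3 – 7. So the diameter is 4.

4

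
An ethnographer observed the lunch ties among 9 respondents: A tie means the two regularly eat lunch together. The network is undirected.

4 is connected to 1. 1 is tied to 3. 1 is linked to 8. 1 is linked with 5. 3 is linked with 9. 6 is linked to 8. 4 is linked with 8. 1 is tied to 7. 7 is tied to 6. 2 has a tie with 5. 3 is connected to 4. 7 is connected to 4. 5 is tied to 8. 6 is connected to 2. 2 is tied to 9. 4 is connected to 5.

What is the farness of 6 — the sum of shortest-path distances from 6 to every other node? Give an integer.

Distances from 6: 1:2, 2:1, 3:3, 4:2, 5:2, 7:1, 8:1, 9:2.
Sum = 2 + 1 + 3 + 2 + 2 + 1 + 1 + 2 = 14.

14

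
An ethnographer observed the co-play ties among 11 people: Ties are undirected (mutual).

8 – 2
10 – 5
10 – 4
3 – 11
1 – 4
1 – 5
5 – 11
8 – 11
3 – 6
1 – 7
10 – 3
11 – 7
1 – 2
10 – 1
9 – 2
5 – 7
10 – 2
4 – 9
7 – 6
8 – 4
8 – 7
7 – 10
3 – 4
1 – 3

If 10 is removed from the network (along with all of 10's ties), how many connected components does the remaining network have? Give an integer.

1

10's neighbors (1, 2, 3, 4, 5, and 7) remain reachable from one another through other ties, so the rest of the network stays in one piece.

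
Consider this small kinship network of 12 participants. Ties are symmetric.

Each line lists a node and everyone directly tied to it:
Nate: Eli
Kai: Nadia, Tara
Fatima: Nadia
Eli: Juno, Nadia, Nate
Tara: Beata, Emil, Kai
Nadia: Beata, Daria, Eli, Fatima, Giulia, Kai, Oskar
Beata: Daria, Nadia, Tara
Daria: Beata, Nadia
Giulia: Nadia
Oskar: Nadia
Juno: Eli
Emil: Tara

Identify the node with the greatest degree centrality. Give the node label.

Nadia

Degrees — Beata:3, Daria:2, Eli:3, Emil:1, Fatima:1, Giulia:1, Juno:1, Kai:2, Nadia:7, Nate:1, Oskar:1, Tara:3.
The maximum is 7, attained only by Nadia.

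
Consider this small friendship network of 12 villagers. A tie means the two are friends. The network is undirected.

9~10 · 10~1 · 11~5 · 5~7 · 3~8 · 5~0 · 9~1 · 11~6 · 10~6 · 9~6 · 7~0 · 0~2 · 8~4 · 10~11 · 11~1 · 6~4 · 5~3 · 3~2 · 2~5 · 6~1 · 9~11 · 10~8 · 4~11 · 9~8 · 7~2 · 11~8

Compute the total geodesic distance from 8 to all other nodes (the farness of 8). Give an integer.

19

Distances from 8: 0:3, 1:2, 2:2, 3:1, 4:1, 5:2, 6:2, 7:3, 9:1, 10:1, 11:1.
Sum = 3 + 2 + 2 + 1 + 1 + 2 + 2 + 3 + 1 + 1 + 1 = 19.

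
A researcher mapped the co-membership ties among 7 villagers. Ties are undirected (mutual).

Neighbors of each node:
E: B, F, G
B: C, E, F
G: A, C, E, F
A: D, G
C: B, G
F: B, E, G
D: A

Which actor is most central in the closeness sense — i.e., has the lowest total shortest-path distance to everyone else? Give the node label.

G

Farness (sum of distances to all others) for each node — A:11, B:12, C:11, D:16, E:10, F:10, G:8.
The smallest farness is 8, for G, so G has the highest closeness.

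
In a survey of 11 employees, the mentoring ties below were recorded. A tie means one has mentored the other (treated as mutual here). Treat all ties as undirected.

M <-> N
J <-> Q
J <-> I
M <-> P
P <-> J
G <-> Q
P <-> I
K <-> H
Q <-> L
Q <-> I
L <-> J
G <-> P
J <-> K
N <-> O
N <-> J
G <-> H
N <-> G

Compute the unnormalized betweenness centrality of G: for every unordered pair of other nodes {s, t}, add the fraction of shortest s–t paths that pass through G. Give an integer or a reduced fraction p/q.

Pairs whose geodesics pass through G — I–H: 2/3; O–P: 1/3; O–Q: 1/2; O–H: 1; L–H: 1/2; N–P: 1/3; N–Q: 1/2; N–H: 1; P–Q: 1/3; P–H: 1; Q–H: 1; Q–M: 2/5; H–M: 2/2.
All other pairs contribute 0.
Summing the contributions gives betweenness(G) = 257/30.

257/30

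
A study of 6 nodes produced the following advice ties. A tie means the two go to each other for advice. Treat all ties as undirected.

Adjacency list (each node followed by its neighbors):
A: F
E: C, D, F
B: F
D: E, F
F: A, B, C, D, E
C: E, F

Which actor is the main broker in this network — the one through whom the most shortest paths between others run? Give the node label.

F

Unnormalized betweenness of each node: A:0, B:0, C:0, D:0, E:1/2, F:15/2.
F has the largest value, 15/2, making it the main broker — the node through which the most shortest paths run.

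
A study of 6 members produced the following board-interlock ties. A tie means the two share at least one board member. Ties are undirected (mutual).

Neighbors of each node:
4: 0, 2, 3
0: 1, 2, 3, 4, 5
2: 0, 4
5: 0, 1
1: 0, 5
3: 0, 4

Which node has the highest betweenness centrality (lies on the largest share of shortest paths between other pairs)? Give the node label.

0

Unnormalized betweenness of each node: 0:13/2, 1:0, 2:0, 3:0, 4:1/2, 5:0.
0 has the largest value, 13/2, making it the main broker — the node through which the most shortest paths run.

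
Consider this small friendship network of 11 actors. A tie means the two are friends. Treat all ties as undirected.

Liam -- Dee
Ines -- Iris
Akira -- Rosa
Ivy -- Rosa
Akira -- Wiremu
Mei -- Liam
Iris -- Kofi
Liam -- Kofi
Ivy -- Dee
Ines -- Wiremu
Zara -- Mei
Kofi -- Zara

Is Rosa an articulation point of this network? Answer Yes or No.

Even without Rosa, every remaining node can still reach every other (the residual graph is connected), so Rosa is not a cut vertex.

No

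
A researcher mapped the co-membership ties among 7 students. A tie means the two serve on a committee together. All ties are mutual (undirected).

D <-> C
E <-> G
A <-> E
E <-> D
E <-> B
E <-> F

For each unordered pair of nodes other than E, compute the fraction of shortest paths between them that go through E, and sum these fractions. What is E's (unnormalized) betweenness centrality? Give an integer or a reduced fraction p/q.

14

Pairs whose geodesics pass through E — C–A: 1; C–F: 1; C–G: 1; C–B: 1; A–D: 1; A–F: 1; A–G: 1; A–B: 1; D–F: 1; D–G: 1; D–B: 1; F–G: 1; F–B: 1; G–B: 1.
All other pairs contribute 0.
Summing the contributions gives betweenness(E) = 14.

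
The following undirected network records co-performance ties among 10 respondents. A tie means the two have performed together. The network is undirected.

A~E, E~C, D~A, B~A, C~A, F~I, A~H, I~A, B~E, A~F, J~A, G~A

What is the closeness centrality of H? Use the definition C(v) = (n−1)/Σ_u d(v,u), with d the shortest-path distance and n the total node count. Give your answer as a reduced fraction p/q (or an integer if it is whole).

9/17

Distances from H: A:1, B:2, C:2, D:2, E:2, F:2, G:2, I:2, J:2. Sum = 17.
n = 10, so closeness = 9/17.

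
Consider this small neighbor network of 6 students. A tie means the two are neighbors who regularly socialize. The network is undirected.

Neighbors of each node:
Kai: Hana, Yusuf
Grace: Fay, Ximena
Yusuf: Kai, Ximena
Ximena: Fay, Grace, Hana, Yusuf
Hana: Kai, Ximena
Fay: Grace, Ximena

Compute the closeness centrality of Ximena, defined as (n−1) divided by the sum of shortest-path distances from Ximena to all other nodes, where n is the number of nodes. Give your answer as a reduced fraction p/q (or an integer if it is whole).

5/6

Distances from Ximena: Fay:1, Grace:1, Hana:1, Kai:2, Yusuf:1. Sum = 6.
n = 6, so closeness = 5/6.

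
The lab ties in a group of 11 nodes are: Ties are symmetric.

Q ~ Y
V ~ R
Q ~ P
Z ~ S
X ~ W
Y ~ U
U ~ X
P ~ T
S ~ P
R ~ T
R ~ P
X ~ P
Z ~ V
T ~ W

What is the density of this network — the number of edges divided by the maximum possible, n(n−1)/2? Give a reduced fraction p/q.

There are 14 edges and 11 nodes, so the maximum possible is C(11,2) = 55.
Density = 14/55.

14/55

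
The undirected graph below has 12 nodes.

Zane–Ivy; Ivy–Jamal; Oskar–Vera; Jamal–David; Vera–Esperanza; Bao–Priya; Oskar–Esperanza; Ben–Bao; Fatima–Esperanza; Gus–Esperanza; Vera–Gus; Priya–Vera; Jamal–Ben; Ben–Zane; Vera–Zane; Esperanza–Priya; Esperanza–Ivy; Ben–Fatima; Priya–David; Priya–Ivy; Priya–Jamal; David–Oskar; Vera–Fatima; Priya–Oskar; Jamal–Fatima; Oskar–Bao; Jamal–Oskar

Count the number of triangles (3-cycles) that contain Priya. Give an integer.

Priya's neighbors: Bao, David, Esperanza, Ivy, Jamal, Oskar, and Vera.
Neighbor pairs that are themselves tied: Priya–Bao–Oskar; Priya–David–Jamal; Priya–David–Oskar; Priya–Esperanza–Ivy; Priya–Esperanza–Oskar; Priya–Esperanza–Vera; Priya–Ivy–Jamal; Priya–Jamal–Oskar; Priya–Oskar–Vera. Each forms one triangle with Priya, for 9 in total.

9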